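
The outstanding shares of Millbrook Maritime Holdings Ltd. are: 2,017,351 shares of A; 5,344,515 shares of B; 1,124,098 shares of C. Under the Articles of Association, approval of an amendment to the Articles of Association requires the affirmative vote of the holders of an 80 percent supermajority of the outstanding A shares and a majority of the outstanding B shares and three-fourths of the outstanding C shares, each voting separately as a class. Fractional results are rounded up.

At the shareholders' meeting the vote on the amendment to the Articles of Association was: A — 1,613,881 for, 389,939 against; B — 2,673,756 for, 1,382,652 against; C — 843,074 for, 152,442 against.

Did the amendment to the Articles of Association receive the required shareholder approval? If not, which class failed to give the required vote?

Approved — every class gave the required vote.

A: 4/5 of 2017351 = 1613880.80, rounded up to 1613881; 1,613,881 required, 1,613,881 in favor — approved.
B: a majority of 5344515 is 2672258; 2,672,258 required, 2,673,756 in favor — approved.
C: 3/4 of 1124098 = 843073.50, rounded up to 843074; 843,074 required, 843,074 in favor — approved.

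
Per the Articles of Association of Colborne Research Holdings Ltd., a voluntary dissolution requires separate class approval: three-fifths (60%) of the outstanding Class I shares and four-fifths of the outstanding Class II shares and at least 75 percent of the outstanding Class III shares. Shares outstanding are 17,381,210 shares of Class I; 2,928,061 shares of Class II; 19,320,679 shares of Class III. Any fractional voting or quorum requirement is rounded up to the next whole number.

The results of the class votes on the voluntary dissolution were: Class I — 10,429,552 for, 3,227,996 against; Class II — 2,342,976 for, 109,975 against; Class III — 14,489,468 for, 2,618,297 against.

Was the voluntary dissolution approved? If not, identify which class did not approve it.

Not approved — the Class III shares did not give the required vote.

Class I: 3/5 of 17381210 = 10428726; 10,428,726 required, 10,429,552 in favor — approved.
Class II: 4/5 of 2928061 = 2342448.80, rounded up to 2342449; 2,342,449 required, 2,342,976 in favor — approved.
Class III: 3/4 of 19320679 = 14490509.25, rounded up to 14490510; 14,490,510 required, 14,489,468 in favor — not approved.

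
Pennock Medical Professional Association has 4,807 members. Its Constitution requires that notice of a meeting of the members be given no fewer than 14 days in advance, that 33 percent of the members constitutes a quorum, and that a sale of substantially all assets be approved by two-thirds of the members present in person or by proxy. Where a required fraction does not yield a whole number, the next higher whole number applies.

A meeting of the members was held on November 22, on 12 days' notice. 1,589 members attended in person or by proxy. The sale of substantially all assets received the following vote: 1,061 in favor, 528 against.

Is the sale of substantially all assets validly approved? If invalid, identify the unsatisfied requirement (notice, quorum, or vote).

Notice: 12 days given; 14 required. Not satisfied.
Quorum: 33% of 4,807 = 1,586.31, rounded up to 1,587; 1,589 present. Satisfied.
Vote: requires two-thirds of those present (1,589); 2/3 of 1589 = 1059.33, rounded up to 1060, so 1,060 needed; 1,061 in favor. Satisfied.

Invalid — notice requirement not satisfied.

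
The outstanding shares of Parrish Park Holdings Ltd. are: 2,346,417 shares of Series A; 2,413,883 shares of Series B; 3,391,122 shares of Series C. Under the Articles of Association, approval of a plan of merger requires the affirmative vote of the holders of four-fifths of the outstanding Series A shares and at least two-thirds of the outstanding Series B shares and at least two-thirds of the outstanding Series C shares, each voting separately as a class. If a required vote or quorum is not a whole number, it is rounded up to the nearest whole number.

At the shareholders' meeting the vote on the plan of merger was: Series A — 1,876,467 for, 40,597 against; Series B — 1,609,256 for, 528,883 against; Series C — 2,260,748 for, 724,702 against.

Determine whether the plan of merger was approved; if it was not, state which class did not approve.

Not approved — the Series A shares did not give the required vote.

Series A: 4/5 of 2346417 = 1877133.60, rounded up to 1877134; 1,877,134 required, 1,876,467 in favor — not approved.
Series B: 2/3 of 2413883 = 1609255.33, rounded up to 1609256; 1,609,256 required, 1,609,256 in favor — approved.
Series C: 2/3 of 3391122 = 2260748; 2,260,748 required, 2,260,748 in favor — approved.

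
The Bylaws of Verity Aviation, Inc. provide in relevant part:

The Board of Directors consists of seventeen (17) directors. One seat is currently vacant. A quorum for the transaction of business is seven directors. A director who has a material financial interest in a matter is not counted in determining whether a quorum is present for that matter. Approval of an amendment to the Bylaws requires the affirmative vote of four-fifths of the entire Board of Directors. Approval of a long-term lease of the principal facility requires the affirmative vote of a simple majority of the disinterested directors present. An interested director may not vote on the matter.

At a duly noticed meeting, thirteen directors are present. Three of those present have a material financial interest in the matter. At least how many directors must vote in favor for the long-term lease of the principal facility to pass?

6

The long-term lease of the principal facility requires a majority of the disinterested directors present (13 − 3 = 10).
A majority of 10 is 6.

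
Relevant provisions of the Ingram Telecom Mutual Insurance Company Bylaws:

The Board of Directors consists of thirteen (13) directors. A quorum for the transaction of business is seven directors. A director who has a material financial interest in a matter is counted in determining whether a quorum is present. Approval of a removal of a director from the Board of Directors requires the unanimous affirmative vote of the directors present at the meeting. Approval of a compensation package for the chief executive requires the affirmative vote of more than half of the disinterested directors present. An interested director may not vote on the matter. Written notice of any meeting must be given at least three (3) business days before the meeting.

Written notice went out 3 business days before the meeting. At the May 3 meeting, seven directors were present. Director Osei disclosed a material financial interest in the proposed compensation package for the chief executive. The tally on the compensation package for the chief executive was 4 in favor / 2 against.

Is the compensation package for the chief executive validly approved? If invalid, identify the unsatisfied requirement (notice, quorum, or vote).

Notice: 3 business days given; 3 required (3 ≥ 3). Satisfied.
Quorum: 7 present (interested directors count toward quorum); quorum is 7. Satisfied.
Vote: the compensation package for the chief executive requires a majority of the disinterested directors present (7 − 1 = 6). A majority of 6 is 4, so 4 affirmative votes are needed; 4 voted in favor. Satisfied.

Valid — all requirements satisfied.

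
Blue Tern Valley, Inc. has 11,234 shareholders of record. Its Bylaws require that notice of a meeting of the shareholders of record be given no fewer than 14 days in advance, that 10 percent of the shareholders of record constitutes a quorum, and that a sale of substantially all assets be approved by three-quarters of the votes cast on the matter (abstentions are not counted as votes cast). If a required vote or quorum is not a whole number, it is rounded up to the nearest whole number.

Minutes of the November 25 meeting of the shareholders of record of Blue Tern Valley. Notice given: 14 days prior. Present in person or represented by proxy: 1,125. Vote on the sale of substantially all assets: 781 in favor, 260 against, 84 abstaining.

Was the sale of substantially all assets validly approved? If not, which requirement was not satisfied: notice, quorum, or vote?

Valid — all requirements satisfied.

Notice: 14 days given; 14 required. Satisfied.
Quorum: 10% of 11,234 = 1,123.40, rounded up to 1,124; 1,125 present. Satisfied.
Vote: requires three-fourths of the votes cast (1,125 − 84 abstaining = 1,041); 3/4 of 1041 = 780.75, rounded up to 781, so 781 needed; 781 in favor. Satisfied.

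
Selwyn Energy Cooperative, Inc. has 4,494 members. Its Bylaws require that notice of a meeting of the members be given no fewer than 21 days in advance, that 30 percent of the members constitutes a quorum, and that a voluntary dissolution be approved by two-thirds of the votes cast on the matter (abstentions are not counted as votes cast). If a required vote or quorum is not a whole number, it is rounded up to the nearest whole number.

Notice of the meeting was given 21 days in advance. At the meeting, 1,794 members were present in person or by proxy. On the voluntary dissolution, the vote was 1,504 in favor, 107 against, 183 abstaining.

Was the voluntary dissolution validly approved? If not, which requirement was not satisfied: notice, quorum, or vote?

Notice: 21 days given; 21 required. Satisfied.
Quorum: 30% of 4,494 = 1,348.20, rounded up to 1,349; 1,794 present. Satisfied.
Vote: requires two-thirds of the votes cast (1,794 − 183 abstaining = 1,611); 2/3 of 1611 = 1074, so 1,074 needed; 1,504 in favor. Satisfied.

Valid — all requirements satisfied.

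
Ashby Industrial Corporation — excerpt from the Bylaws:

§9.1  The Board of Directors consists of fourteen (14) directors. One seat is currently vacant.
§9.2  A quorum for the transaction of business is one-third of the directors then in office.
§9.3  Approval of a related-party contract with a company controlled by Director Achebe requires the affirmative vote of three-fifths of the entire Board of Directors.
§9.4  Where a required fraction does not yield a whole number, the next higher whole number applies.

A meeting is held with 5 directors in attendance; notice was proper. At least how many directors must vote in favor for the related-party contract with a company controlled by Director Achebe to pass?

9

The related-party contract with a company controlled by Director Achebe requires three-fifths of the entire Board of Directors (14).
3/5 of 14 = 8.40, rounded up to 9.
(Only 5 can vote, so the related-party contract with a company controlled by Director Achebe cannot pass at this meeting, but the required vote is still 9.)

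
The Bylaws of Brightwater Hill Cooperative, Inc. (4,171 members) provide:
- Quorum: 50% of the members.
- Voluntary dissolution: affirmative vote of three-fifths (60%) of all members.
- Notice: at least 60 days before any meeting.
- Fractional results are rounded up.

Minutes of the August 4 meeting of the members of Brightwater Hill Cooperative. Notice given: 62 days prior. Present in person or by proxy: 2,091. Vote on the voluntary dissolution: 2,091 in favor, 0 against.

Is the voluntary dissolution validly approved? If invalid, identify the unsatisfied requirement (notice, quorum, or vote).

Invalid — vote requirement not satisfied.

Notice: 62 days given; 60 required. Satisfied.
Quorum: 50% of 4,171 = 2,085.50, rounded up to 2,086; 2,091 present. Satisfied.
Vote: requires three-fifths of all members (4,171); 3/5 of 4171 = 2502.60, rounded up to 2503, so 2,503 needed; 2,091 in favor. Not satisfied.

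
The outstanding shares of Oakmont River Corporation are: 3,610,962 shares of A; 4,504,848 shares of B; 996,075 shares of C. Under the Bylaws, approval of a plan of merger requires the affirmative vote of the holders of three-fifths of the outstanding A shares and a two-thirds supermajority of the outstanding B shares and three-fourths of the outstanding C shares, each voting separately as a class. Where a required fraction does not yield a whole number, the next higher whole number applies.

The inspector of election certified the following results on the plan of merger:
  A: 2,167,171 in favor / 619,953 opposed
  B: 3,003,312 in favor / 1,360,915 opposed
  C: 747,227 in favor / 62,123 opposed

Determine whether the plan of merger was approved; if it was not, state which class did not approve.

Approved — every class gave the required vote.

A: 3/5 of 3610962 = 2166577.20, rounded up to 2166578; 2,166,578 required, 2,167,171 in favor — approved.
B: 2/3 of 4504848 = 3003232; 3,003,232 required, 3,003,312 in favor — approved.
C: 3/4 of 996075 = 747056.25, rounded up to 747057; 747,057 required, 747,227 in favor — approved.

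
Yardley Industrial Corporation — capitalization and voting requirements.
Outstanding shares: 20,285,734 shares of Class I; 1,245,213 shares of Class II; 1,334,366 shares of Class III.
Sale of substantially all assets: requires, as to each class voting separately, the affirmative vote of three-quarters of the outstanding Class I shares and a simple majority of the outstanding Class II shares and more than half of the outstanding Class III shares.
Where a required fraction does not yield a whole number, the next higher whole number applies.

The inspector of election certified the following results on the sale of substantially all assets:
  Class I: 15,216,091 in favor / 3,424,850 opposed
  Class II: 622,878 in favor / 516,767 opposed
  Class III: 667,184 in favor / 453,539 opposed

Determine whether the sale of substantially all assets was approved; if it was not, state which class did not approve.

Approved — every class gave the required vote.

Class I: 3/4 of 20285734 = 15214300.50, rounded up to 15214301; 15,214,301 required, 15,216,091 in favor — approved.
Class II: a majority of 1245213 is 622607; 622,607 required, 622,878 in favor — approved.
Class III: a majority of 1334366 is 667184; 667,184 required, 667,184 in favor — approved.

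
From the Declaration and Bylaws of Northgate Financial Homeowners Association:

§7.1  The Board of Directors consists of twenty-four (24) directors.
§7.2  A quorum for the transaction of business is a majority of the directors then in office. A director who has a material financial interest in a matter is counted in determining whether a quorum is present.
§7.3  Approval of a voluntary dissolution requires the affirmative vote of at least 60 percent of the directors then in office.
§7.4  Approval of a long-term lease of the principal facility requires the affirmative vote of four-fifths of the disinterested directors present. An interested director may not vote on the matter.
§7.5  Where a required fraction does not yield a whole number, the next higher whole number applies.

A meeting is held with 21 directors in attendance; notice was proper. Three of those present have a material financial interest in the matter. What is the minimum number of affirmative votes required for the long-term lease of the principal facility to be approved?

15

The long-term lease of the principal facility requires four-fifths of the disinterested directors present (21 − 3 = 18).
4/5 of 18 = 14.40, rounded up to 15.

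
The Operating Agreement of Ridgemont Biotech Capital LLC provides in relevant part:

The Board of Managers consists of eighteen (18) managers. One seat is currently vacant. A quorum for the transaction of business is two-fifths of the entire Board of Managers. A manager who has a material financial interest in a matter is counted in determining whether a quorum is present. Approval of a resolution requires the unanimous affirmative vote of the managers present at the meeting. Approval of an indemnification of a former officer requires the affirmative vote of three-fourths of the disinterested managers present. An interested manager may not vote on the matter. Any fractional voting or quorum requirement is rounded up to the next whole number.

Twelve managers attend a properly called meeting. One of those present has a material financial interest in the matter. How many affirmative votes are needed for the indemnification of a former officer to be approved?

The indemnification of a former officer requires three-fourths of the disinterested managers present (12 − 1 = 11).
3/4 of 11 = 8.25, rounded up to 9.

9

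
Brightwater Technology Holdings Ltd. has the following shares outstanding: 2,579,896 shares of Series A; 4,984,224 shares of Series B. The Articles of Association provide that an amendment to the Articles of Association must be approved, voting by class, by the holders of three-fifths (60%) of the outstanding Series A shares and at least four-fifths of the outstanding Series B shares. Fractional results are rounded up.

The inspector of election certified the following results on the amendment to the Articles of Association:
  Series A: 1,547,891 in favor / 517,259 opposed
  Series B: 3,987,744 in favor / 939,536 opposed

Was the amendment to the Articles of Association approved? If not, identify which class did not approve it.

Not approved — the Series A shares did not give the required vote.

Series A: 3/5 of 2579896 = 1547937.60, rounded up to 1547938; 1,547,938 required, 1,547,891 in favor — not approved.
Series B: 4/5 of 4984224 = 3987379.20, rounded up to 3987380; 3,987,380 required, 3,987,744 in favor — approved.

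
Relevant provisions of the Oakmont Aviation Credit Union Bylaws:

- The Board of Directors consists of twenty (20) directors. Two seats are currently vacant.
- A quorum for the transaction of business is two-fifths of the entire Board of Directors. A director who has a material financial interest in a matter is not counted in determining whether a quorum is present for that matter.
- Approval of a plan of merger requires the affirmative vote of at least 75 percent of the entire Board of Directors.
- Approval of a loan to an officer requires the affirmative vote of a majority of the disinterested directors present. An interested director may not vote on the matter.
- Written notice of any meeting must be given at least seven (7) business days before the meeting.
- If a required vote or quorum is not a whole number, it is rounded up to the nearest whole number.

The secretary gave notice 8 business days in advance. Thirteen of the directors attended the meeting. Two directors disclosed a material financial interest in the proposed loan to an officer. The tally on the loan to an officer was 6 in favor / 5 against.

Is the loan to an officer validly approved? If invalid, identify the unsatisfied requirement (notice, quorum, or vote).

Notice: 8 business days given; 7 required (8 ≥ 7). Satisfied.
Quorum: 13 present, but the 2 interested directors do not count, leaving 11. Quorum is 8. Satisfied.
Vote: the loan to an officer requires a majority of the disinterested directors present (13 − 2 = 11). A majority of 11 is 6, so 6 affirmative votes are needed; 6 voted in favor. Satisfied.

Valid — all requirements satisfied.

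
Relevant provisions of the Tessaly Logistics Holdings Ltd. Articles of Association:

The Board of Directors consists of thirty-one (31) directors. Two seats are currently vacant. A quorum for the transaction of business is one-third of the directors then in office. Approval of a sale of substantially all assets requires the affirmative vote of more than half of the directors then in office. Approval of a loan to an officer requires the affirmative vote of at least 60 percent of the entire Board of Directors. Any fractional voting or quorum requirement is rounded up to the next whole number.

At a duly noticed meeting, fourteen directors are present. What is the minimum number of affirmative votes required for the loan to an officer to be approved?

19

The loan to an officer requires three-fifths of the entire Board of Directors (31).
3/5 of 31 = 18.60, rounded up to 19.
(Only 14 can vote, so the loan to an officer cannot pass at this meeting, but the required vote is still 19.)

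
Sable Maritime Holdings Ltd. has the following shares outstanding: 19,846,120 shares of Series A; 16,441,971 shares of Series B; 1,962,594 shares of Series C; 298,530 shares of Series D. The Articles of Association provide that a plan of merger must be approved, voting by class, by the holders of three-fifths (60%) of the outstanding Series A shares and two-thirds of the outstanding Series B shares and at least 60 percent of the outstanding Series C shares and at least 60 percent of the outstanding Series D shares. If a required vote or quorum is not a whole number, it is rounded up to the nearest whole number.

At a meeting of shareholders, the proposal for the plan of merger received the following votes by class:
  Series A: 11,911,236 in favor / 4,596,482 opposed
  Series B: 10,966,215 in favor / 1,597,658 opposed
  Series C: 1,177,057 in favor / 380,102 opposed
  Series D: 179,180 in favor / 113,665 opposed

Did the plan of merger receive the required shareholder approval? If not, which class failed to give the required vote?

Series A: 3/5 of 19846120 = 11907672; 11,907,672 required, 11,911,236 in favor — approved.
Series B: 2/3 of 16441971 = 10961314; 10,961,314 required, 10,966,215 in favor — approved.
Series C: 3/5 of 1962594 = 1177556.40, rounded up to 1177557; 1,177,557 required, 1,177,057 in favor — not approved.
Series D: 3/5 of 298530 = 179118; 179,118 required, 179,180 in favor — approved.

Not approved — the Series C shares did not give the required vote.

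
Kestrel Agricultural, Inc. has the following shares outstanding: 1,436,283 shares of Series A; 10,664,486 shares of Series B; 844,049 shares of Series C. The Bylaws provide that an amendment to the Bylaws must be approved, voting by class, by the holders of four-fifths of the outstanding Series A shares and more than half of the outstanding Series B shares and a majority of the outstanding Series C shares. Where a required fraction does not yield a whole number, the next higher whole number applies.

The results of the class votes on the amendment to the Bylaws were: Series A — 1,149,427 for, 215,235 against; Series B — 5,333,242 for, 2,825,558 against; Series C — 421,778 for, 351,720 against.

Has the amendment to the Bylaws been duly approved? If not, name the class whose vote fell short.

Not approved — the Series C shares did not give the required vote.

Series A: 4/5 of 1436283 = 1149026.40, rounded up to 1149027; 1,149,027 required, 1,149,427 in favor — approved.
Series B: a majority of 10664486 is 5332244; 5,332,244 required, 5,333,242 in favor — approved.
Series C: a majority of 844049 is 422025; 422,025 required, 421,778 in favor — not approved.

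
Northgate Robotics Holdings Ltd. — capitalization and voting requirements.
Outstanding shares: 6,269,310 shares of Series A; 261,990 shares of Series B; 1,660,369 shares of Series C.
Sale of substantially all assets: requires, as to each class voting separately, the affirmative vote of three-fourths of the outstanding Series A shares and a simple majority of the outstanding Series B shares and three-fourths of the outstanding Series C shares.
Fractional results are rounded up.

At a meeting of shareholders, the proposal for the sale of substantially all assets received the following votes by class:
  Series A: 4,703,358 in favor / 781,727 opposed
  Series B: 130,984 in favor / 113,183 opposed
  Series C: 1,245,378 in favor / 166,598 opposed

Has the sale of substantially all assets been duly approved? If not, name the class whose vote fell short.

Series A: 3/4 of 6269310 = 4701982.50, rounded up to 4701983; 4,701,983 required, 4,703,358 in favor — approved.
Series B: a majority of 261990 is 130996; 130,996 required, 130,984 in favor — not approved.
Series C: 3/4 of 1660369 = 1245276.75, rounded up to 1245277; 1,245,277 required, 1,245,378 in favor — approved.

Not approved — the Series B shares did not give the required vote.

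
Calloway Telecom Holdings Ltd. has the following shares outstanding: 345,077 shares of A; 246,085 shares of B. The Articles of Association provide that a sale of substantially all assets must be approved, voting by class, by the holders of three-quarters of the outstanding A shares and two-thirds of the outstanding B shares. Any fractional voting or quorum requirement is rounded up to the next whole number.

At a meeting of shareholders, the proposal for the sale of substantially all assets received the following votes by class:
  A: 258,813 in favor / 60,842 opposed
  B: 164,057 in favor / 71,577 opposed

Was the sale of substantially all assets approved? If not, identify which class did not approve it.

Approved — every class gave the required vote.

A: 3/4 of 345077 = 258807.75, rounded up to 258808; 258,808 required, 258,813 in favor — approved.
B: 2/3 of 246085 = 164056.67, rounded up to 164057; 164,057 required, 164,057 in favor — approved.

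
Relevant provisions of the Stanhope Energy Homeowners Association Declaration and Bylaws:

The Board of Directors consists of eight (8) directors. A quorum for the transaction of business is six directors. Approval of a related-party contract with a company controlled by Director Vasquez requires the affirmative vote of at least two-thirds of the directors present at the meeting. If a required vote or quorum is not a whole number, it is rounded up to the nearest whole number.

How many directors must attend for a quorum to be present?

The quorum is fixed at 6.

6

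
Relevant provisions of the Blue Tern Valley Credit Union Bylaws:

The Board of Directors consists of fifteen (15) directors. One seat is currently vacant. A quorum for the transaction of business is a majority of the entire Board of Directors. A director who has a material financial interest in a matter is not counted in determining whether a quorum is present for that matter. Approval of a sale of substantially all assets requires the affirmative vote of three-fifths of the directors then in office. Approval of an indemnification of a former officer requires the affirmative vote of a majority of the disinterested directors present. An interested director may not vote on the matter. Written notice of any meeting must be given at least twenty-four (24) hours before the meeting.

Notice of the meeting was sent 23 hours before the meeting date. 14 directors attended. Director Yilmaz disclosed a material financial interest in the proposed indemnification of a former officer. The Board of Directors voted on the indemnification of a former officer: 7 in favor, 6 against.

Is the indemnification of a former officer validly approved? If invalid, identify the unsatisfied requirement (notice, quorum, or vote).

Invalid — notice requirement not satisfied.

Notice: 23 hours given; 24 required (23 < 24). Not satisfied.
Quorum: 14 present, but the 1 interested director does not count, leaving 13. Quorum is 8. Satisfied.
Vote: the indemnification of a former officer requires a majority of the disinterested directors present (14 − 1 = 13). A majority of 13 is 7, so 7 affirmative votes are needed; 7 voted in favor. Satisfied.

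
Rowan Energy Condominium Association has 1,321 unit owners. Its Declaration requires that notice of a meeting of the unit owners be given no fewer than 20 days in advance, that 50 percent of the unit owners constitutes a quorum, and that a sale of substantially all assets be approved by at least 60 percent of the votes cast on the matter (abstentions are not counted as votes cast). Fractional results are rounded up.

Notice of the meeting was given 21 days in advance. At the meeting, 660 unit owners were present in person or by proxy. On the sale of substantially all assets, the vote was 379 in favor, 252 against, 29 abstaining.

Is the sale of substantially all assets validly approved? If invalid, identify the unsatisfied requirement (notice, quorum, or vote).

Notice: 21 days given; 20 required. Satisfied.
Quorum: 50% of 1,321 = 660.50, rounded up to 661; 660 present. Not satisfied.
Vote: requires three-fifths of the votes cast (660 − 29 abstaining = 631); 3/5 of 631 = 378.60, rounded up to 379, so 379 needed; 379 in favor. Satisfied.

Invalid — quorum requirement not satisfied.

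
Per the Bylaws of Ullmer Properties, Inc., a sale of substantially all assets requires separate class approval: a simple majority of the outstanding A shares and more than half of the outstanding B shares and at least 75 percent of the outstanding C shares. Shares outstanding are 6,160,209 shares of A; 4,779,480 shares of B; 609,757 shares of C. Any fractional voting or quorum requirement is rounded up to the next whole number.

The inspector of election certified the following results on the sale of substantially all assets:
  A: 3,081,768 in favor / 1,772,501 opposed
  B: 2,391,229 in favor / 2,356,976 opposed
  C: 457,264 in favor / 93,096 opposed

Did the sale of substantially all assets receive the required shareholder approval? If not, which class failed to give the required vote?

A: a majority of 6160209 is 3080105; 3,080,105 required, 3,081,768 in favor — approved.
B: a majority of 4779480 is 2389741; 2,389,741 required, 2,391,229 in favor — approved.
C: 3/4 of 609757 = 457317.75, rounded up to 457318; 457,318 required, 457,264 in favor — not approved.

Not approved — the C shares did not give the required vote.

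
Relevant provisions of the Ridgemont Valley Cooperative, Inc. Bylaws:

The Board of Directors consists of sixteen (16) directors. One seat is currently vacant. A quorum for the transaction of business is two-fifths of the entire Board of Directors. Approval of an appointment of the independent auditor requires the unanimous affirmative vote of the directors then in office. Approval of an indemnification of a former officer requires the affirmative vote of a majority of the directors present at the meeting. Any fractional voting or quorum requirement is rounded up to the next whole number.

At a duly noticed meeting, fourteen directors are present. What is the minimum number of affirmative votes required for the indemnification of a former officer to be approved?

The indemnification of a former officer requires a majority of the directors present (14).
A majority of 14 is 8.

8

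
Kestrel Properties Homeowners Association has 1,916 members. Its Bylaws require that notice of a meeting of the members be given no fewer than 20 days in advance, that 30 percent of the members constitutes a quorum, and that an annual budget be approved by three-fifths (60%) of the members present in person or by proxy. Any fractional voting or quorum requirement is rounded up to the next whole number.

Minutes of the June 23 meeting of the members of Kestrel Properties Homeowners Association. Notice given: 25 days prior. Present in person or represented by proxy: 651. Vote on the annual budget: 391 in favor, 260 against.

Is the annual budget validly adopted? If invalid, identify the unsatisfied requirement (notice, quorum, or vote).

Valid — all requirements satisfied.

Notice: 25 days given; 20 required. Satisfied.
Quorum: 30% of 1,916 = 574.80, rounded up to 575; 651 present. Satisfied.
Vote: requires three-fifths of those present (651); 3/5 of 651 = 390.60, rounded up to 391, so 391 needed; 391 in favor. Satisfied.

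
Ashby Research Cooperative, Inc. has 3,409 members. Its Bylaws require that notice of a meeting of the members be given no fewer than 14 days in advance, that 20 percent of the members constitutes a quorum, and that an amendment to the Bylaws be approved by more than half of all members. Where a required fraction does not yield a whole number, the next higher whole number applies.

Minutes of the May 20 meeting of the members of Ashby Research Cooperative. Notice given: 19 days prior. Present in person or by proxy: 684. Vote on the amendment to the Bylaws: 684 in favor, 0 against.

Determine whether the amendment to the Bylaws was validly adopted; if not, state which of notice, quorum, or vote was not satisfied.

Notice: 19 days given; 14 required. Satisfied.
Quorum: 20% of 3,409 = 681.80, rounded up to 682; 684 present. Satisfied.
Vote: requires a majority of all members (3,409); a majority of 3409 is 1705, so 1,705 needed; 684 in favor. Not satisfied.

Invalid — vote requirement not satisfied.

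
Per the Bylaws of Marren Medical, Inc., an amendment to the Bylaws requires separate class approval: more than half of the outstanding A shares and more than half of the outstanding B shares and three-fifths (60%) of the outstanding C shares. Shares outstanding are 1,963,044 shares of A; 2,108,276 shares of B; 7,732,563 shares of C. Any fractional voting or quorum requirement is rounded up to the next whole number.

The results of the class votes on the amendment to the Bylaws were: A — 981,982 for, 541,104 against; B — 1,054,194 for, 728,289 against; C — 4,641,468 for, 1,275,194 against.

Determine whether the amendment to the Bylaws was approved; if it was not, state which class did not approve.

A: a majority of 1963044 is 981523; 981,523 required, 981,982 in favor — approved.
B: a majority of 2108276 is 1054139; 1,054,139 required, 1,054,194 in favor — approved.
C: 3/5 of 7732563 = 4639537.80, rounded up to 4639538; 4,639,538 required, 4,641,468 in favor — approved.

Approved — every class gave the required vote.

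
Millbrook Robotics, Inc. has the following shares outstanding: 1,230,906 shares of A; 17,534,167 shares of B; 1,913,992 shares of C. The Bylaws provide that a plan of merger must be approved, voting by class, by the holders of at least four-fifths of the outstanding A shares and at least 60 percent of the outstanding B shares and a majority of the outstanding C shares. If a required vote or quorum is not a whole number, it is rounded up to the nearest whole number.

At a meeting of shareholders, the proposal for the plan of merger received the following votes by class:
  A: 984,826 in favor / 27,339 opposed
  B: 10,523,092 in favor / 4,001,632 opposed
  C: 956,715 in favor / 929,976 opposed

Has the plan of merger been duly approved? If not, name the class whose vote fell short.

Not approved — the C shares did not give the required vote.

A: 4/5 of 1230906 = 984724.80, rounded up to 984725; 984,725 required, 984,826 in favor — approved.
B: 3/5 of 17534167 = 10520500.20, rounded up to 10520501; 10,520,501 required, 10,523,092 in favor — approved.
C: a majority of 1913992 is 956997; 956,997 required, 956,715 in favor — not approved.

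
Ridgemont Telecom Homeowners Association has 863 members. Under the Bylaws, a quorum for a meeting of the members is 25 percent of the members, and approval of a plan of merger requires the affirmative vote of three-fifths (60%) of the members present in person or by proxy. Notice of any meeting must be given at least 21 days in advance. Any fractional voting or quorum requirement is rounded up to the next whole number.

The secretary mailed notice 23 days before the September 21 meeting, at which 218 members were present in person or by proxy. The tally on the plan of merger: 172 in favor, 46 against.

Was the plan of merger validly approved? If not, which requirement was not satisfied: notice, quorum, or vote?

Valid — all requirements satisfied.

Notice: 23 days given; 21 required. Satisfied.
Quorum: 25% of 863 = 215.75, rounded up to 216; 218 present. Satisfied.
Vote: requires three-fifths of those present (218); 3/5 of 218 = 130.80, rounded up to 131, so 131 needed; 172 in favor. Satisfied.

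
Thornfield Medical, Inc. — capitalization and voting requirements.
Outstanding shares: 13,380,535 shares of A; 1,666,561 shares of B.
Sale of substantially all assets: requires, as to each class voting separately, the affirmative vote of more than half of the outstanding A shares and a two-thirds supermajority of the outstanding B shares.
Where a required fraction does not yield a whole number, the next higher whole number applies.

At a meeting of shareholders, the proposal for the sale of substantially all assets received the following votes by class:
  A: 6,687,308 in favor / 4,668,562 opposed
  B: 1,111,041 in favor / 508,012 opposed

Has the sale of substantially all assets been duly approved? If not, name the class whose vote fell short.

A: a majority of 13380535 is 6690268; 6,690,268 required, 6,687,308 in favor — not approved.
B: 2/3 of 1666561 = 1111040.67, rounded up to 1111041; 1,111,041 required, 1,111,041 in favor — approved.

Not approved — the A shares did not give the required vote.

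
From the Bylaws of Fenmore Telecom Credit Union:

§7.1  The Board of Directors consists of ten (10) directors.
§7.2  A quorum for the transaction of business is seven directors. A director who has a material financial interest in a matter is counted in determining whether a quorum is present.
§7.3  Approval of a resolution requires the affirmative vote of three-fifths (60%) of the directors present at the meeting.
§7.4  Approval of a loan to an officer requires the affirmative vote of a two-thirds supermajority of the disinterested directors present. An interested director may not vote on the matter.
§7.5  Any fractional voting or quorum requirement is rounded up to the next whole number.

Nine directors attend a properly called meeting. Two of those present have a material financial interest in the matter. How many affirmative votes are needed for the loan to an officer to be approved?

5

The loan to an officer requires two-thirds of the disinterested directors present (9 − 2 = 7).
2/3 of 7 = 4.67, rounded up to 5.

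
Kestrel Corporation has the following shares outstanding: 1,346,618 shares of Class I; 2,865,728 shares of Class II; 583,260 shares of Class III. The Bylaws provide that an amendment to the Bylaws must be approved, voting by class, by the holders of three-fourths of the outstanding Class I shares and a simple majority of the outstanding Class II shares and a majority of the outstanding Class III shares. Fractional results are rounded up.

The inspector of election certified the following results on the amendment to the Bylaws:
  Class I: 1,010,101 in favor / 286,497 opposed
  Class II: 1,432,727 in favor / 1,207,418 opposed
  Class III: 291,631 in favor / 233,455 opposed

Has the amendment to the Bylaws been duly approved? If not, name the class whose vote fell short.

Class I: 3/4 of 1346618 = 1009963.50, rounded up to 1009964; 1,009,964 required, 1,010,101 in favor — approved.
Class II: a majority of 2865728 is 1432865; 1,432,865 required, 1,432,727 in favor — not approved.
Class III: a majority of 583260 is 291631; 291,631 required, 291,631 in favor — approved.

Not approved — the Class II shares did not give the required vote.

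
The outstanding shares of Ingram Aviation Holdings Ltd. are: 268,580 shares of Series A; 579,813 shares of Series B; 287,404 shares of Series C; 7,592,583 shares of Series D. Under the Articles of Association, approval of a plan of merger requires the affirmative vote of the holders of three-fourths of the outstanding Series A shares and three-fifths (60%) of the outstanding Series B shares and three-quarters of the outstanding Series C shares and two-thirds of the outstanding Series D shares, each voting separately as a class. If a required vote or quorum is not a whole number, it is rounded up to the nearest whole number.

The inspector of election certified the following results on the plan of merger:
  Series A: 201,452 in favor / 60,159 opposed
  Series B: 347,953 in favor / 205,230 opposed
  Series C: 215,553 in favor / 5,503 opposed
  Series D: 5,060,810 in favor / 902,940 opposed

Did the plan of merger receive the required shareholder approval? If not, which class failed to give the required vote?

Not approved — the Series D shares did not give the required vote.

Series A: 3/4 of 268580 = 201435; 201,435 required, 201,452 in favor — approved.
Series B: 3/5 of 579813 = 347887.80, rounded up to 347888; 347,888 required, 347,953 in favor — approved.
Series C: 3/4 of 287404 = 215553; 215,553 required, 215,553 in favor — approved.
Series D: 2/3 of 7592583 = 5061722; 5,061,722 required, 5,060,810 in favor — not approved.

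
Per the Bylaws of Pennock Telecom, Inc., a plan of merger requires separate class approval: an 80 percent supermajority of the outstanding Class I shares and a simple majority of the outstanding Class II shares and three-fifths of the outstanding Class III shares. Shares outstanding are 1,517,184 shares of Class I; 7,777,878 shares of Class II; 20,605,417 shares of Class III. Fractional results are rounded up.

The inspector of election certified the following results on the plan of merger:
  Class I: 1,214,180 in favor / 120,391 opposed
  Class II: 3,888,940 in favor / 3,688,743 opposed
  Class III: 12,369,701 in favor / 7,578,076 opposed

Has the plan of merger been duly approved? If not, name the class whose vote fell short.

Class I: 4/5 of 1517184 = 1213747.20, rounded up to 1213748; 1,213,748 required, 1,214,180 in favor — approved.
Class II: a majority of 7777878 is 3888940; 3,888,940 required, 3,888,940 in favor — approved.
Class III: 3/5 of 20605417 = 12363250.20, rounded up to 12363251; 12,363,251 required, 12,369,701 in favor — approved.

Approved — every class gave the required vote.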